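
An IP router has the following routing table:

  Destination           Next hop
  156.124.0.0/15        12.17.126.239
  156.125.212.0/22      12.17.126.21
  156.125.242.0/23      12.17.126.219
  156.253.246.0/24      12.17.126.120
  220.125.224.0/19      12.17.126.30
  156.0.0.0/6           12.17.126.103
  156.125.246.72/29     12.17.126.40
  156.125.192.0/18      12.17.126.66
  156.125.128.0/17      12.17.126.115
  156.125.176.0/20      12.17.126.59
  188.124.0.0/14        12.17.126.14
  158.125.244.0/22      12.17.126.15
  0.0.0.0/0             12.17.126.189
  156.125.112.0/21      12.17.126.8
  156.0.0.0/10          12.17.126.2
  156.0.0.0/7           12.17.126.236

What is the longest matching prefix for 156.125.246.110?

156.125.192.0/18

Entries matching 156.125.246.110:
  0.0.0.0/0 (default, matches everything)
  156.0.0.0/6 (156.0.0.0 - 159.255.255.255)
  156.0.0.0/7 (156.0.0.0 - 157.255.255.255)
  156.124.0.0/15 (156.124.0.0 - 156.125.255.255)
  156.125.128.0/17 (156.125.128.0 - 156.125.255.255)
  156.125.192.0/18 (156.125.192.0 - 156.125.255.255)
Most specific is 156.125.192.0/18.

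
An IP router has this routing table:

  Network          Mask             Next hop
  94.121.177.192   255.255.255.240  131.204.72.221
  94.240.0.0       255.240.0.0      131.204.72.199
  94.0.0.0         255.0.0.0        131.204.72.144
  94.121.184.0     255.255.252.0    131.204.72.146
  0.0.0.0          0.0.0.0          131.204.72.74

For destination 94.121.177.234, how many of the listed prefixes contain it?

Prefixes containing 94.121.177.234:
  0.0.0.0/0 (default, matches everything)
  94.0.0.0/8 (94.0.0.0 - 94.255.255.255)
Total matching entries: 2.

2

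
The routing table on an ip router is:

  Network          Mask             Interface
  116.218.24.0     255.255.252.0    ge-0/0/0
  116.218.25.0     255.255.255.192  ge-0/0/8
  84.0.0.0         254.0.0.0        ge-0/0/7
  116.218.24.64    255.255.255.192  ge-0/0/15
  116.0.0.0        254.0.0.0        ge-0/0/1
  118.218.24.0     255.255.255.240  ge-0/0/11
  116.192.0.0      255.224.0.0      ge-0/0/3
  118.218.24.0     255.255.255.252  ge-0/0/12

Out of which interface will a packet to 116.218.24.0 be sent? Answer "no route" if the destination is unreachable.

ge-0/0/0

Routes whose prefix contains 116.218.24.0:
  116.0.0.0/7 (116.0.0.0 - 117.255.255.255) -> ge-0/0/1
  116.192.0.0/11 (116.192.0.0 - 116.223.255.255) -> ge-0/0/3
  116.218.24.0/22 (116.218.24.0 - 116.218.27.255) -> ge-0/0/0
More-specific entries that do NOT match:
  118.218.24.0/30 (118.218.24.0 - 118.218.24.3) does not contain 116.218.24.0
  118.218.24.0/28 (118.218.24.0 - 118.218.24.15) does not contain 116.218.24.0
  116.218.25.0/26 (116.218.25.0 - 116.218.25.63) does not contain 116.218.24.0
  116.218.24.64/26 (116.218.24.64 - 116.218.24.127) does not contain 116.218.24.0
Longest matching prefix is /22 -> interface ge-0/0/0.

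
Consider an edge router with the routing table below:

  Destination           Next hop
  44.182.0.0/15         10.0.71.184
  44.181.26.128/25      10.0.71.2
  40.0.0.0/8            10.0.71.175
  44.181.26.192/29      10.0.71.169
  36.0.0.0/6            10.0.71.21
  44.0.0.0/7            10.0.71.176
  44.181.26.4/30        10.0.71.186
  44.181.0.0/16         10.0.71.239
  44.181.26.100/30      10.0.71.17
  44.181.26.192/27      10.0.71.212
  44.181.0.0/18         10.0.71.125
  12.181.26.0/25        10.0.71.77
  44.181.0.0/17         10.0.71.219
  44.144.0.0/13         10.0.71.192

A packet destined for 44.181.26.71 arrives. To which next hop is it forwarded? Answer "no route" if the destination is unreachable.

10.0.71.125

Routes whose prefix contains 44.181.26.71:
  44.0.0.0/7 (44.0.0.0 - 45.255.255.255) -> 10.0.71.176
  44.181.0.0/16 (44.181.0.0 - 44.181.255.255) -> 10.0.71.239
  44.181.0.0/17 (44.181.0.0 - 44.181.127.255) -> 10.0.71.219
  44.181.0.0/18 (44.181.0.0 - 44.181.63.255) -> 10.0.71.125
More-specific entries that do NOT match:
  44.181.26.4/30 (44.181.26.4 - 44.181.26.7) does not contain 44.181.26.71
  44.181.26.100/30 (44.181.26.100 - 44.181.26.103) does not contain 44.181.26.71
  44.181.26.192/29 (44.181.26.192 - 44.181.26.199) does not contain 44.181.26.71
  44.181.26.192/27 (44.181.26.192 - 44.181.26.223) does not contain 44.181.26.71
  44.181.26.128/25 (44.181.26.128 - 44.181.26.255) does not contain 44.181.26.71
  12.181.26.0/25 (12.181.26.0 - 12.181.26.127) does not contain 44.181.26.71
Longest matching prefix is /18 -> next hop 10.0.71.125.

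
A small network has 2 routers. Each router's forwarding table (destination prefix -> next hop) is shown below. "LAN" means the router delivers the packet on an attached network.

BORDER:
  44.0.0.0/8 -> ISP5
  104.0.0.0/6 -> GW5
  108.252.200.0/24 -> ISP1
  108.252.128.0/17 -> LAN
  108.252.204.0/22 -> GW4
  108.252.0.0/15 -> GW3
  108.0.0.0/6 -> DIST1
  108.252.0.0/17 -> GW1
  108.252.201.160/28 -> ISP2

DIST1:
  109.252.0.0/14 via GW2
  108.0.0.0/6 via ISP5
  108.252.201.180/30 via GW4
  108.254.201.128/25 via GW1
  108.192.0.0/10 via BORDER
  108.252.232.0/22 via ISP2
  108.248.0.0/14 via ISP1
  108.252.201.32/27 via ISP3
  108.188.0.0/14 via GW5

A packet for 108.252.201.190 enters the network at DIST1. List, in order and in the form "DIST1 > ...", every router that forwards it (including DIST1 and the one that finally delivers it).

At DIST1: longest match for 108.252.201.190 is 108.192.0.0/10 -> BORDER
At BORDER: longest match for 108.252.201.190 is 108.252.128.0/17 -> LAN

DIST1 > BORDER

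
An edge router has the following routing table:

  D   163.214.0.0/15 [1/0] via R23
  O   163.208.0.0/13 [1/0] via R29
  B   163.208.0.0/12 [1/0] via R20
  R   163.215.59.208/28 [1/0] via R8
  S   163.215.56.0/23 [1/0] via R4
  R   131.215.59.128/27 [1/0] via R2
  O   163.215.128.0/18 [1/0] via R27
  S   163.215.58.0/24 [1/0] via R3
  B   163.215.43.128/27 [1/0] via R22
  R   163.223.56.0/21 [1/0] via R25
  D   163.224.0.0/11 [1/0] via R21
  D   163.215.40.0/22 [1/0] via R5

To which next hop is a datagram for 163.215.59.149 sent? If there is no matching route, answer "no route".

R23

Routes whose prefix contains 163.215.59.149:
  163.208.0.0/12 (163.208.0.0 - 163.223.255.255) -> R20
  163.208.0.0/13 (163.208.0.0 - 163.215.255.255) -> R29
  163.214.0.0/15 (163.214.0.0 - 163.215.255.255) -> R23
More-specific entries that do NOT match:
  163.215.59.208/28 (163.215.59.208 - 163.215.59.223) does not contain 163.215.59.149
  131.215.59.128/27 (131.215.59.128 - 131.215.59.159) does not contain 163.215.59.149
  163.215.43.128/27 (163.215.43.128 - 163.215.43.159) does not contain 163.215.59.149
  163.215.58.0/24 (163.215.58.0 - 163.215.58.255) does not contain 163.215.59.149
  163.215.56.0/23 (163.215.56.0 - 163.215.57.255) does not contain 163.215.59.149
  163.215.40.0/22 (163.215.40.0 - 163.215.43.255) does not contain 163.215.59.149
  163.223.56.0/21 (163.223.56.0 - 163.223.63.255) does not contain 163.215.59.149
  163.215.128.0/18 (163.215.128.0 - 163.215.191.255) does not contain 163.215.59.149
Longest matching prefix is /15 -> next hop R23.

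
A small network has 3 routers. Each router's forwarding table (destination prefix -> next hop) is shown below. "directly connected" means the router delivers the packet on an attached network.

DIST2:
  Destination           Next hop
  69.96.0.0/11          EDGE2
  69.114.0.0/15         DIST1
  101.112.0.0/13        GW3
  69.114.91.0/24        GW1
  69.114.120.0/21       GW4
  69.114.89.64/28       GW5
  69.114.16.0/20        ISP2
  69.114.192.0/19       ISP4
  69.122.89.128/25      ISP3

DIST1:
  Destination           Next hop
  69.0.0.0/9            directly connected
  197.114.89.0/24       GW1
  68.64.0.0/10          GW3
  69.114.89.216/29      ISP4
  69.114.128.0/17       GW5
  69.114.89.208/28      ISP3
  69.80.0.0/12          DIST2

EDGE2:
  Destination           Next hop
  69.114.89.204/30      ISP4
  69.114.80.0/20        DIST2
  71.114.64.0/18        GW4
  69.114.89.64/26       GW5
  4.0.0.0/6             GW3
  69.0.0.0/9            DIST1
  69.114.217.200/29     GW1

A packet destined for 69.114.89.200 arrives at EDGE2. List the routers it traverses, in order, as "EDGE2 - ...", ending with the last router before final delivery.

EDGE2 - DIST2 - DIST1

At EDGE2: longest match for 69.114.89.200 is 69.114.80.0/20 -> DIST2
At DIST2: longest match for 69.114.89.200 is 69.114.0.0/15 -> DIST1
At DIST1: longest match for 69.114.89.200 is 69.0.0.0/9 -> directly connected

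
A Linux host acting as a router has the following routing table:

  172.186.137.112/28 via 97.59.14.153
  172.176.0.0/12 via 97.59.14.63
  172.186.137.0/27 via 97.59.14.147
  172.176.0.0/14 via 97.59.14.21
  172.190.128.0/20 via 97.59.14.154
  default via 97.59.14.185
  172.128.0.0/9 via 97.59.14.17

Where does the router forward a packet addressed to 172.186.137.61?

97.59.14.63

Routes whose prefix contains 172.186.137.61:
  0.0.0.0/0 (default, matches everything) -> 97.59.14.185
  172.128.0.0/9 (172.128.0.0 - 172.255.255.255) -> 97.59.14.17
  172.176.0.0/12 (172.176.0.0 - 172.191.255.255) -> 97.59.14.63
More-specific entries that do NOT match:
  172.186.137.112/28 (172.186.137.112 - 172.186.137.127) does not contain 172.186.137.61
  172.186.137.0/27 (172.186.137.0 - 172.186.137.31) does not contain 172.186.137.61
  172.190.128.0/20 (172.190.128.0 - 172.190.143.255) does not contain 172.186.137.61
  172.176.0.0/14 (172.176.0.0 - 172.179.255.255) does not contain 172.186.137.61
Longest matching prefix is /12 -> next hop 97.59.14.63.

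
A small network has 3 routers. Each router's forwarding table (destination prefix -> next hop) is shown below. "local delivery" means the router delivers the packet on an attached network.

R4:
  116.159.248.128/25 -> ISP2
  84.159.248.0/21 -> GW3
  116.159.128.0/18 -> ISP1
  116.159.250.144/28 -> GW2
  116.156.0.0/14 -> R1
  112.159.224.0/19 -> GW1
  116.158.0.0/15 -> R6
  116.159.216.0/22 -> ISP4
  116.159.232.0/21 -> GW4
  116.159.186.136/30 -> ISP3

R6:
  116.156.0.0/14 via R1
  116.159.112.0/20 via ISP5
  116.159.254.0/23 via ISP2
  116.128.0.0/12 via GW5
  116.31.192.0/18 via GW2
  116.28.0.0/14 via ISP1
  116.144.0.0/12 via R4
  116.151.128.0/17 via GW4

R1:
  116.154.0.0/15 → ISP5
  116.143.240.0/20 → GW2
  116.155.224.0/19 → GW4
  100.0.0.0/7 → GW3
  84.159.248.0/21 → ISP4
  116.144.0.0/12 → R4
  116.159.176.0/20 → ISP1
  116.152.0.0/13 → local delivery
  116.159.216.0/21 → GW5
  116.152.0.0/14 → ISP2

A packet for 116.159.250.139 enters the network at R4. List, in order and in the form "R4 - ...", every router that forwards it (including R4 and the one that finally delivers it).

R4 - R6 - R1

At R4: longest match for 116.159.250.139 is 116.158.0.0/15 -> R6
At R6: longest match for 116.159.250.139 is 116.156.0.0/14 -> R1
At R1: longest match for 116.159.250.139 is 116.152.0.0/13 -> local delivery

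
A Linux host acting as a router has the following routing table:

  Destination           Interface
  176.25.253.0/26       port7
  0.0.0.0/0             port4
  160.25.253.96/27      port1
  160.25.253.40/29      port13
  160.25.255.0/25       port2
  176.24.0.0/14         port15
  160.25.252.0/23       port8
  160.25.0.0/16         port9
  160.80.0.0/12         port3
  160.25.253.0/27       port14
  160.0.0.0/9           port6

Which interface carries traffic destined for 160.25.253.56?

port8

Routes whose prefix contains 160.25.253.56:
  0.0.0.0/0 (default, matches everything) -> port4
  160.0.0.0/9 (160.0.0.0 - 160.127.255.255) -> port6
  160.25.0.0/16 (160.25.0.0 - 160.25.255.255) -> port9
  160.25.252.0/23 (160.25.252.0 - 160.25.253.255) -> port8
More-specific entries that do NOT match:
  160.25.253.40/29 (160.25.253.40 - 160.25.253.47) does not contain 160.25.253.56
  160.25.253.96/27 (160.25.253.96 - 160.25.253.127) does not contain 160.25.253.56
  160.25.253.0/27 (160.25.253.0 - 160.25.253.31) does not contain 160.25.253.56
  176.25.253.0/26 (176.25.253.0 - 176.25.253.63) does not contain 160.25.253.56
  160.25.255.0/25 (160.25.255.0 - 160.25.255.127) does not contain 160.25.253.56
Longest matching prefix is /23 -> interface port8.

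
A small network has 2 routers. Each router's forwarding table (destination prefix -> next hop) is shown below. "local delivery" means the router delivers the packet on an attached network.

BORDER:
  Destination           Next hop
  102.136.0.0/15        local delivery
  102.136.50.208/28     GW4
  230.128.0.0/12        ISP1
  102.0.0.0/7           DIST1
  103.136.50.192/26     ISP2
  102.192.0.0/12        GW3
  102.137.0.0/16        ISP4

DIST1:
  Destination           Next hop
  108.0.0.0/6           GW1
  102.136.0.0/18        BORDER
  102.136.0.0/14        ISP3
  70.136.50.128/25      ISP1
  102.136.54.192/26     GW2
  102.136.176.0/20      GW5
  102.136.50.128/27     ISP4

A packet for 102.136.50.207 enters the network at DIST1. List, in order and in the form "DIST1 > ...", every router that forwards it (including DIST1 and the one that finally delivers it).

At DIST1: longest match for 102.136.50.207 is 102.136.0.0/18 -> BORDER
At BORDER: longest match for 102.136.50.207 is 102.136.0.0/15 -> local delivery

DIST1 > BORDER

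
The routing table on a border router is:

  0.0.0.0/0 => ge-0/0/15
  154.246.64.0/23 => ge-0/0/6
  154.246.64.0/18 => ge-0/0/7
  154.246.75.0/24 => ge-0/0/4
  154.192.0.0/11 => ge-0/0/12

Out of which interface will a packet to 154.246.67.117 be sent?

Routes whose prefix contains 154.246.67.117:
  0.0.0.0/0 (default, matches everything) -> ge-0/0/15
  154.246.64.0/18 (154.246.64.0 - 154.246.127.255) -> ge-0/0/7
More-specific entries that do NOT match:
  154.246.75.0/24 (154.246.75.0 - 154.246.75.255) does not contain 154.246.67.117
  154.246.64.0/23 (154.246.64.0 - 154.246.65.255) does not contain 154.246.67.117
Longest matching prefix is /18 -> interface ge-0/0/7.

ge-0/0/7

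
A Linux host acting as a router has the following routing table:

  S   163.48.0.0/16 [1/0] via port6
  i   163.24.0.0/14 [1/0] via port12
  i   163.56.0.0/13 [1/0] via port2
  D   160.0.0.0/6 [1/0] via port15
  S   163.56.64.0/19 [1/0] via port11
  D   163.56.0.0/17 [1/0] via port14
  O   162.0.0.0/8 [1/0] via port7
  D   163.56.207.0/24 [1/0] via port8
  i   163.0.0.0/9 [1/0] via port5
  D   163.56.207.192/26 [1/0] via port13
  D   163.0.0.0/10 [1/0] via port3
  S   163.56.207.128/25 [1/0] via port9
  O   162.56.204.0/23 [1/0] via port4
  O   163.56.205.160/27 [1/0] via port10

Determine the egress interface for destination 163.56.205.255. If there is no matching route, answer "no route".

Routes whose prefix contains 163.56.205.255:
  160.0.0.0/6 (160.0.0.0 - 163.255.255.255) -> port15
  163.0.0.0/9 (163.0.0.0 - 163.127.255.255) -> port5
  163.0.0.0/10 (163.0.0.0 - 163.63.255.255) -> port3
  163.56.0.0/13 (163.56.0.0 - 163.63.255.255) -> port2
More-specific entries that do NOT match:
  163.56.205.160/27 (163.56.205.160 - 163.56.205.191) does not contain 163.56.205.255
  163.56.207.192/26 (163.56.207.192 - 163.56.207.255) does not contain 163.56.205.255
  163.56.207.128/25 (163.56.207.128 - 163.56.207.255) does not contain 163.56.205.255
  163.56.207.0/24 (163.56.207.0 - 163.56.207.255) does not contain 163.56.205.255
  162.56.204.0/23 (162.56.204.0 - 162.56.205.255) does not contain 163.56.205.255
  163.56.64.0/19 (163.56.64.0 - 163.56.95.255) does not contain 163.56.205.255
  163.56.0.0/17 (163.56.0.0 - 163.56.127.255) does not contain 163.56.205.255
  163.48.0.0/16 (163.48.0.0 - 163.48.255.255) does not contain 163.56.205.255
  163.24.0.0/14 (163.24.0.0 - 163.27.255.255) does not contain 163.56.205.255
Longest matching prefix is /13 -> interface port2.

port2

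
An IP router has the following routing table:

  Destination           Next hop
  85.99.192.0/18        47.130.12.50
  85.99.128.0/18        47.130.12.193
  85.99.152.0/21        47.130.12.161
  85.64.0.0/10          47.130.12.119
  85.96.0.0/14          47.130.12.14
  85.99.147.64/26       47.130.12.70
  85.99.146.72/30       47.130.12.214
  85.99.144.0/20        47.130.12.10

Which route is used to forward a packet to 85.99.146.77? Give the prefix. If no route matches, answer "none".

Entries matching 85.99.146.77:
  85.64.0.0/10 (85.64.0.0 - 85.127.255.255)
  85.96.0.0/14 (85.96.0.0 - 85.99.255.255)
  85.99.128.0/18 (85.99.128.0 - 85.99.191.255)
  85.99.144.0/20 (85.99.144.0 - 85.99.159.255)
Most specific is 85.99.144.0/20.

85.99.144.0/20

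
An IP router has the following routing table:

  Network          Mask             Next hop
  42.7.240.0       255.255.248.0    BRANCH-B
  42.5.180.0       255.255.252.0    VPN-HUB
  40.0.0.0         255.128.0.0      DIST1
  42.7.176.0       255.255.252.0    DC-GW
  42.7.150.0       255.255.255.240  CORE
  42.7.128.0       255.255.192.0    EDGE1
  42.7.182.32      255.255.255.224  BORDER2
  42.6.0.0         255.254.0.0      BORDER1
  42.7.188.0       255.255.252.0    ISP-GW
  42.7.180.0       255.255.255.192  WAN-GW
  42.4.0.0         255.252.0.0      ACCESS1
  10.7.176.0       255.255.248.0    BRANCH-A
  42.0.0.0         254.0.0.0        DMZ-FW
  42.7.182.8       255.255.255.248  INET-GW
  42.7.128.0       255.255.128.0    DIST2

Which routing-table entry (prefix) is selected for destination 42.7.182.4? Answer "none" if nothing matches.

Entries matching 42.7.182.4:
  42.0.0.0/7 (42.0.0.0 - 43.255.255.255)
  42.4.0.0/14 (42.4.0.0 - 42.7.255.255)
  42.6.0.0/15 (42.6.0.0 - 42.7.255.255)
  42.7.128.0/17 (42.7.128.0 - 42.7.255.255)
  42.7.128.0/18 (42.7.128.0 - 42.7.191.255)
Most specific is 42.7.128.0/18.

42.7.128.0/18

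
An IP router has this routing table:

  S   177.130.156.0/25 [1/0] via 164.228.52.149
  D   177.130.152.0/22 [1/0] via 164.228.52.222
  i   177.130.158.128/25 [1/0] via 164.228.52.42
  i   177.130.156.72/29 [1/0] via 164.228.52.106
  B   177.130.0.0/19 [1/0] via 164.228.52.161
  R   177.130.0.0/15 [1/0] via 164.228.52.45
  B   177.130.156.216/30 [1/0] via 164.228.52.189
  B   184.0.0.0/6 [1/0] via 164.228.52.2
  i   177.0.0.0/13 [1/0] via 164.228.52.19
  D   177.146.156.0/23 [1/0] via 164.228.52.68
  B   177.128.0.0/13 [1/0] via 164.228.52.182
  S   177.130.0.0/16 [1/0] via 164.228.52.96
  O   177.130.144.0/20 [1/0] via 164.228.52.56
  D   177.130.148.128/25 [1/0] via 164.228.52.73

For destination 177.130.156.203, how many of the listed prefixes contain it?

Prefixes containing 177.130.156.203:
  177.128.0.0/13 (177.128.0.0 - 177.135.255.255)
  177.130.0.0/15 (177.130.0.0 - 177.131.255.255)
  177.130.0.0/16 (177.130.0.0 - 177.130.255.255)
  177.130.144.0/20 (177.130.144.0 - 177.130.159.255)
Total matching entries: 4.

4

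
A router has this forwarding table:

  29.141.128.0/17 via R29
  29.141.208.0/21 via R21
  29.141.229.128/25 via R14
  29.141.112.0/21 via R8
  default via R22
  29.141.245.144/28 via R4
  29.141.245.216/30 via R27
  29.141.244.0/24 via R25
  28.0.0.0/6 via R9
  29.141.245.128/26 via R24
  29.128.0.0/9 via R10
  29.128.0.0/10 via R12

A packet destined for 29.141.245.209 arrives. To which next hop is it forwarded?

Routes whose prefix contains 29.141.245.209:
  0.0.0.0/0 (default, matches everything) -> R22
  28.0.0.0/6 (28.0.0.0 - 31.255.255.255) -> R9
  29.128.0.0/9 (29.128.0.0 - 29.255.255.255) -> R10
  29.128.0.0/10 (29.128.0.0 - 29.191.255.255) -> R12
  29.141.128.0/17 (29.141.128.0 - 29.141.255.255) -> R29
More-specific entries that do NOT match:
  29.141.245.216/30 (29.141.245.216 - 29.141.245.219) does not contain 29.141.245.209
  29.141.245.144/28 (29.141.245.144 - 29.141.245.159) does not contain 29.141.245.209
  29.141.245.128/26 (29.141.245.128 - 29.141.245.191) does not contain 29.141.245.209
  29.141.229.128/25 (29.141.229.128 - 29.141.229.255) does not contain 29.141.245.209
  29.141.244.0/24 (29.141.244.0 - 29.141.244.255) does not contain 29.141.245.209
  29.141.208.0/21 (29.141.208.0 - 29.141.215.255) does not contain 29.141.245.209
  29.141.112.0/21 (29.141.112.0 - 29.141.119.255) does not contain 29.141.245.209
Longest matching prefix is /17 -> next hop R29.

R29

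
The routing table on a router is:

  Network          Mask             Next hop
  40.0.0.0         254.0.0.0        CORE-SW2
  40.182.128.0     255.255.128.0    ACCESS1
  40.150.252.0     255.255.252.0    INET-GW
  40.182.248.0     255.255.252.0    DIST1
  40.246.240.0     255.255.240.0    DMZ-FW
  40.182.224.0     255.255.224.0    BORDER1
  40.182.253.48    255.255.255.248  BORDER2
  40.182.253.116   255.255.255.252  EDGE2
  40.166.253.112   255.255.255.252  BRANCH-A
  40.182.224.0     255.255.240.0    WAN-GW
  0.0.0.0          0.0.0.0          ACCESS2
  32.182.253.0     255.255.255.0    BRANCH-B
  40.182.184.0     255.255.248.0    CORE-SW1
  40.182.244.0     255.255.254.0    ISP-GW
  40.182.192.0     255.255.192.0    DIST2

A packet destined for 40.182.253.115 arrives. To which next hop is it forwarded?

Routes whose prefix contains 40.182.253.115:
  0.0.0.0/0 (default, matches everything) -> ACCESS2
  40.0.0.0/7 (40.0.0.0 - 41.255.255.255) -> CORE-SW2
  40.182.128.0/17 (40.182.128.0 - 40.182.255.255) -> ACCESS1
  40.182.192.0/18 (40.182.192.0 - 40.182.255.255) -> DIST2
  40.182.224.0/19 (40.182.224.0 - 40.182.255.255) -> BORDER1
More-specific entries that do NOT match:
  40.182.253.116/30 (40.182.253.116 - 40.182.253.119) does not contain 40.182.253.115
  40.166.253.112/30 (40.166.253.112 - 40.166.253.115) does not contain 40.182.253.115
  40.182.253.48/29 (40.182.253.48 - 40.182.253.55) does not contain 40.182.253.115
  32.182.253.0/24 (32.182.253.0 - 32.182.253.255) does not contain 40.182.253.115
  40.182.244.0/23 (40.182.244.0 - 40.182.245.255) does not contain 40.182.253.115
  40.150.252.0/22 (40.150.252.0 - 40.150.255.255) does not contain 40.182.253.115
  40.182.248.0/22 (40.182.248.0 - 40.182.251.255) does not contain 40.182.253.115
  40.182.184.0/21 (40.182.184.0 - 40.182.191.255) does not contain 40.182.253.115
  40.246.240.0/20 (40.246.240.0 - 40.246.255.255) does not contain 40.182.253.115
  40.182.224.0/20 (40.182.224.0 - 40.182.239.255) does not contain 40.182.253.115
Longest matching prefix is /19 -> next hop BORDER1.

BORDER1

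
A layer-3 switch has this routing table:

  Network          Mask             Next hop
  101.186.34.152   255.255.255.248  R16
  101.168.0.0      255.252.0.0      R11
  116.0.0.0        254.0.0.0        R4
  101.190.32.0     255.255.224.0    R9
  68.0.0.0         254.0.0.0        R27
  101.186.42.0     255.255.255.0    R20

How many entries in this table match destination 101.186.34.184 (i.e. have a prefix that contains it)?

0

No listed prefix contains 101.186.34.184.
Total matching entries: 0.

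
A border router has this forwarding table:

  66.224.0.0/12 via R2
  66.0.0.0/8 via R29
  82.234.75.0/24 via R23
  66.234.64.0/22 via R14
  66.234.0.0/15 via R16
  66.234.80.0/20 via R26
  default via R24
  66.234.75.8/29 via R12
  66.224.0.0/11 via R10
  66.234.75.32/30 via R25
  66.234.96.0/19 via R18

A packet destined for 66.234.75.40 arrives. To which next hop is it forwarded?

Routes whose prefix contains 66.234.75.40:
  0.0.0.0/0 (default, matches everything) -> R24
  66.0.0.0/8 (66.0.0.0 - 66.255.255.255) -> R29
  66.224.0.0/11 (66.224.0.0 - 66.255.255.255) -> R10
  66.224.0.0/12 (66.224.0.0 - 66.239.255.255) -> R2
  66.234.0.0/15 (66.234.0.0 - 66.235.255.255) -> R16
More-specific entries that do NOT match:
  66.234.75.32/30 (66.234.75.32 - 66.234.75.35) does not contain 66.234.75.40
  66.234.75.8/29 (66.234.75.8 - 66.234.75.15) does not contain 66.234.75.40
  82.234.75.0/24 (82.234.75.0 - 82.234.75.255) does not contain 66.234.75.40
  66.234.64.0/22 (66.234.64.0 - 66.234.67.255) does not contain 66.234.75.40
  66.234.80.0/20 (66.234.80.0 - 66.234.95.255) does not contain 66.234.75.40
  66.234.96.0/19 (66.234.96.0 - 66.234.127.255) does not contain 66.234.75.40
Longest matching prefix is /15 -> next hop R16.

R16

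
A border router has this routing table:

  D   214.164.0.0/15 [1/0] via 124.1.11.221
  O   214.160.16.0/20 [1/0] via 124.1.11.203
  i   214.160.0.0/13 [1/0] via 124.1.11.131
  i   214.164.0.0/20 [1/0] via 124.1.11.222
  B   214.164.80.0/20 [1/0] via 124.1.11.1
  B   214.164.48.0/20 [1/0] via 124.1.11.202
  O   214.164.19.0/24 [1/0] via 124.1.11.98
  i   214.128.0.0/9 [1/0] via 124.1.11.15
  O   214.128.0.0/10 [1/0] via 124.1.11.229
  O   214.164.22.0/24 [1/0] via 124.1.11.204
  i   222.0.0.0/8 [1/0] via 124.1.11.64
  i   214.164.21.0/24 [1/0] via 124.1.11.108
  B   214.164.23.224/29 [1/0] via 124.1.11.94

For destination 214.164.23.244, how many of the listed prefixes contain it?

4

Prefixes containing 214.164.23.244:
  214.128.0.0/9 (214.128.0.0 - 214.255.255.255)
  214.128.0.0/10 (214.128.0.0 - 214.191.255.255)
  214.160.0.0/13 (214.160.0.0 - 214.167.255.255)
  214.164.0.0/15 (214.164.0.0 - 214.165.255.255)
Total matching entries: 4.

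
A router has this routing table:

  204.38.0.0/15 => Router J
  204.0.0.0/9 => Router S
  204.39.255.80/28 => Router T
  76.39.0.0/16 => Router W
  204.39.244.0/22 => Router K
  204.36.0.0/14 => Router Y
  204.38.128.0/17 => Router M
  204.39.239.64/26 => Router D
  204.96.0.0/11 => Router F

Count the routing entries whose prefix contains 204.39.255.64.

Prefixes containing 204.39.255.64:
  204.0.0.0/9 (204.0.0.0 - 204.127.255.255)
  204.36.0.0/14 (204.36.0.0 - 204.39.255.255)
  204.38.0.0/15 (204.38.0.0 - 204.39.255.255)
Total matching entries: 3.

3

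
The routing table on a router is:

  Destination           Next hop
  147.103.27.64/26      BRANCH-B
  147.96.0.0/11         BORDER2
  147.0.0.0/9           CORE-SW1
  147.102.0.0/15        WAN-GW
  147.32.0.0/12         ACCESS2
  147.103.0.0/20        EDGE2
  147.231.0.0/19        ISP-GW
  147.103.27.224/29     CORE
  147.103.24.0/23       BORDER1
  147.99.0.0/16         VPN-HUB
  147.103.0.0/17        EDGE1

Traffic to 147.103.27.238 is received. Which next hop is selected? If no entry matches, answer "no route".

Routes whose prefix contains 147.103.27.238:
  147.0.0.0/9 (147.0.0.0 - 147.127.255.255) -> CORE-SW1
  147.96.0.0/11 (147.96.0.0 - 147.127.255.255) -> BORDER2
  147.102.0.0/15 (147.102.0.0 - 147.103.255.255) -> WAN-GW
  147.103.0.0/17 (147.103.0.0 - 147.103.127.255) -> EDGE1
More-specific entries that do NOT match:
  147.103.27.224/29 (147.103.27.224 - 147.103.27.231) does not contain 147.103.27.238
  147.103.27.64/26 (147.103.27.64 - 147.103.27.127) does not contain 147.103.27.238
  147.103.24.0/23 (147.103.24.0 - 147.103.25.255) does not contain 147.103.27.238
  147.103.0.0/20 (147.103.0.0 - 147.103.15.255) does not contain 147.103.27.238
  147.231.0.0/19 (147.231.0.0 - 147.231.31.255) does not contain 147.103.27.238
Longest matching prefix is /17 -> next hop EDGE1.

EDGE1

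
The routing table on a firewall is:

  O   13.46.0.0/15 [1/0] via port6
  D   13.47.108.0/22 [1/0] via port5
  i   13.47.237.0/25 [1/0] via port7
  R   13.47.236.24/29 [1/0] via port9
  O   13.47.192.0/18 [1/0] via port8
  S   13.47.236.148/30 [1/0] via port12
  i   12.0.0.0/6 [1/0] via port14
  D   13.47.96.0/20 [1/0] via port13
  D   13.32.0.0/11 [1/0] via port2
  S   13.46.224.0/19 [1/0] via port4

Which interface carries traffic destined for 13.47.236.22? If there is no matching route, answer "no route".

port8

Routes whose prefix contains 13.47.236.22:
  12.0.0.0/6 (12.0.0.0 - 15.255.255.255) -> port14
  13.32.0.0/11 (13.32.0.0 - 13.63.255.255) -> port2
  13.46.0.0/15 (13.46.0.0 - 13.47.255.255) -> port6
  13.47.192.0/18 (13.47.192.0 - 13.47.255.255) -> port8
More-specific entries that do NOT match:
  13.47.236.148/30 (13.47.236.148 - 13.47.236.151) does not contain 13.47.236.22
  13.47.236.24/29 (13.47.236.24 - 13.47.236.31) does not contain 13.47.236.22
  13.47.237.0/25 (13.47.237.0 - 13.47.237.127) does not contain 13.47.236.22
  13.47.108.0/22 (13.47.108.0 - 13.47.111.255) does not contain 13.47.236.22
  13.47.96.0/20 (13.47.96.0 - 13.47.111.255) does not contain 13.47.236.22
  13.46.224.0/19 (13.46.224.0 - 13.46.255.255) does not contain 13.47.236.22
Longest matching prefix is /18 -> interface port8.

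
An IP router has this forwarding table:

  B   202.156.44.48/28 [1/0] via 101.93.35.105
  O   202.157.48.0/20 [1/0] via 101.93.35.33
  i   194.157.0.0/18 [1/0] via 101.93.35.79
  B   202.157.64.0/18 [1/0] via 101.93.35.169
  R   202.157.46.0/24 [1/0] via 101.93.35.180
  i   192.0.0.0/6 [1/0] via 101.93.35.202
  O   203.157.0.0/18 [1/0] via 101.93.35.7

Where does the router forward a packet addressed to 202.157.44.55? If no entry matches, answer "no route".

no route

No entry's prefix contains 202.157.44.55; there is no default route.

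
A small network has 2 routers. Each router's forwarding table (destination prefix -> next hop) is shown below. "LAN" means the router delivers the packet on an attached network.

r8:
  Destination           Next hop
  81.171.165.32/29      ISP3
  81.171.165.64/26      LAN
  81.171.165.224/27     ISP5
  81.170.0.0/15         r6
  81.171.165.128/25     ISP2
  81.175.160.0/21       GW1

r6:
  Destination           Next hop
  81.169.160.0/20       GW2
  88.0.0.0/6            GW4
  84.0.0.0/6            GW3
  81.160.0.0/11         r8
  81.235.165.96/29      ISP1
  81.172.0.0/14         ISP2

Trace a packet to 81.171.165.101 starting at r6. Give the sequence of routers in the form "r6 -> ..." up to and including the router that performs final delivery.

r6 -> r8

At r6: longest match for 81.171.165.101 is 81.160.0.0/11 -> r8
At r8: longest match for 81.171.165.101 is 81.171.165.64/26 -> LAN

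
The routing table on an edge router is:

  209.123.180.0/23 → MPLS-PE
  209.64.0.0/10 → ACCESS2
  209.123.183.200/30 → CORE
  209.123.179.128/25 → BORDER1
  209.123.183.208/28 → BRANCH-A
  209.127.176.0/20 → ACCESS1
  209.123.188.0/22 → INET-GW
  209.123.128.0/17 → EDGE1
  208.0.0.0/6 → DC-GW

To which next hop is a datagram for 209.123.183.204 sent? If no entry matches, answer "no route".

Routes whose prefix contains 209.123.183.204:
  208.0.0.0/6 (208.0.0.0 - 211.255.255.255) -> DC-GW
  209.64.0.0/10 (209.64.0.0 - 209.127.255.255) -> ACCESS2
  209.123.128.0/17 (209.123.128.0 - 209.123.255.255) -> EDGE1
More-specific entries that do NOT match:
  209.123.183.200/30 (209.123.183.200 - 209.123.183.203) does not contain 209.123.183.204
  209.123.183.208/28 (209.123.183.208 - 209.123.183.223) does not contain 209.123.183.204
  209.123.179.128/25 (209.123.179.128 - 209.123.179.255) does not contain 209.123.183.204
  209.123.180.0/23 (209.123.180.0 - 209.123.181.255) does not contain 209.123.183.204
  209.123.188.0/22 (209.123.188.0 - 209.123.191.255) does not contain 209.123.183.204
  209.127.176.0/20 (209.127.176.0 - 209.127.191.255) does not contain 209.123.183.204
Longest matching prefix is /17 -> next hop EDGE1.

EDGE1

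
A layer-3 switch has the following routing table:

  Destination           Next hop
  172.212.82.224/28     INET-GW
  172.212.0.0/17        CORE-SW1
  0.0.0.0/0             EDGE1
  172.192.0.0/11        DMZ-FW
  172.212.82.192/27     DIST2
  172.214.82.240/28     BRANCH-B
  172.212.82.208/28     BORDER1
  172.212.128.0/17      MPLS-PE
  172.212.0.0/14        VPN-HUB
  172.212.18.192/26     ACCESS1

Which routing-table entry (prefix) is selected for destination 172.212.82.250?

172.212.0.0/17

Entries matching 172.212.82.250:
  0.0.0.0/0 (default, matches everything)
  172.192.0.0/11 (172.192.0.0 - 172.223.255.255)
  172.212.0.0/14 (172.212.0.0 - 172.215.255.255)
  172.212.0.0/17 (172.212.0.0 - 172.212.127.255)
Most specific is 172.212.0.0/17.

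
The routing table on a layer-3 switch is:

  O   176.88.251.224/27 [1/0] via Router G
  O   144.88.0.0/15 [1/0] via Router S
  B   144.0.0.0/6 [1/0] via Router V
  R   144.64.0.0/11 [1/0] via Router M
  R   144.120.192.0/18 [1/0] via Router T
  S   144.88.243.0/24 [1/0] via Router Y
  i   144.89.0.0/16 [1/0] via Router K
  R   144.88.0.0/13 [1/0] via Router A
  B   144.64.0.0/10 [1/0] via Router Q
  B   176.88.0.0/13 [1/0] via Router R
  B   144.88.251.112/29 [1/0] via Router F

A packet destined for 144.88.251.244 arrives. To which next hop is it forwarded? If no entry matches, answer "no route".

Router S

Routes whose prefix contains 144.88.251.244:
  144.0.0.0/6 (144.0.0.0 - 147.255.255.255) -> Router V
  144.64.0.0/10 (144.64.0.0 - 144.127.255.255) -> Router Q
  144.64.0.0/11 (144.64.0.0 - 144.95.255.255) -> Router M
  144.88.0.0/13 (144.88.0.0 - 144.95.255.255) -> Router A
  144.88.0.0/15 (144.88.0.0 - 144.89.255.255) -> Router S
More-specific entries that do NOT match:
  144.88.251.112/29 (144.88.251.112 - 144.88.251.119) does not contain 144.88.251.244
  176.88.251.224/27 (176.88.251.224 - 176.88.251.255) does not contain 144.88.251.244
  144.88.243.0/24 (144.88.243.0 - 144.88.243.255) does not contain 144.88.251.244
  144.120.192.0/18 (144.120.192.0 - 144.120.255.255) does not contain 144.88.251.244
  144.89.0.0/16 (144.89.0.0 - 144.89.255.255) does not contain 144.88.251.244
Longest matching prefix is /15 -> next hop Router S.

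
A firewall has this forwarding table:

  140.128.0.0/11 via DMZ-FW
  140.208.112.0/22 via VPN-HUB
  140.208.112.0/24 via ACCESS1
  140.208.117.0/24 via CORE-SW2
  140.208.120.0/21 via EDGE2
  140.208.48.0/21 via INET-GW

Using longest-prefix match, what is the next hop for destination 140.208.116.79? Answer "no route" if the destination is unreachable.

No entry's prefix contains 140.208.116.79; there is no default route.

no route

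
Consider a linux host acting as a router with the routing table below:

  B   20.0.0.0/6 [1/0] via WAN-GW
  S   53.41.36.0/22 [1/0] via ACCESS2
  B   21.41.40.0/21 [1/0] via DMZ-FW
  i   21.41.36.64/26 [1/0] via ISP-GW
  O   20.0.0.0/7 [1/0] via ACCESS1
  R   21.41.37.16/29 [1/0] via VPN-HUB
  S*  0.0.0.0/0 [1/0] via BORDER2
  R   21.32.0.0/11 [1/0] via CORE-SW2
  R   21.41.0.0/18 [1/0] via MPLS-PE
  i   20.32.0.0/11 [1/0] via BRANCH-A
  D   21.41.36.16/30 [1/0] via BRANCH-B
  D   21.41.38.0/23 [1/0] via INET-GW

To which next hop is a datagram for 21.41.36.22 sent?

Routes whose prefix contains 21.41.36.22:
  0.0.0.0/0 (default, matches everything) -> BORDER2
  20.0.0.0/6 (20.0.0.0 - 23.255.255.255) -> WAN-GW
  20.0.0.0/7 (20.0.0.0 - 21.255.255.255) -> ACCESS1
  21.32.0.0/11 (21.32.0.0 - 21.63.255.255) -> CORE-SW2
  21.41.0.0/18 (21.41.0.0 - 21.41.63.255) -> MPLS-PE
More-specific entries that do NOT match:
  21.41.36.16/30 (21.41.36.16 - 21.41.36.19) does not contain 21.41.36.22
  21.41.37.16/29 (21.41.37.16 - 21.41.37.23) does not contain 21.41.36.22
  21.41.36.64/26 (21.41.36.64 - 21.41.36.127) does not contain 21.41.36.22
  21.41.38.0/23 (21.41.38.0 - 21.41.39.255) does not contain 21.41.36.22
  53.41.36.0/22 (53.41.36.0 - 53.41.39.255) does not contain 21.41.36.22
  21.41.40.0/21 (21.41.40.0 - 21.41.47.255) does not contain 21.41.36.22
Longest matching prefix is /18 -> next hop MPLS-PE.

MPLS-PE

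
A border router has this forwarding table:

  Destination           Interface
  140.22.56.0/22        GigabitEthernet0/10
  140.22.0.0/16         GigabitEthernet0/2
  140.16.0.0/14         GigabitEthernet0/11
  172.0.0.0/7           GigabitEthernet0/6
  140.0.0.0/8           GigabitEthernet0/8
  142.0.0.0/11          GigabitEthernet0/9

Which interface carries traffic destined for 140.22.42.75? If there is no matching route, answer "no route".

Routes whose prefix contains 140.22.42.75:
  140.0.0.0/8 (140.0.0.0 - 140.255.255.255) -> GigabitEthernet0/8
  140.22.0.0/16 (140.22.0.0 - 140.22.255.255) -> GigabitEthernet0/2
More-specific entries that do NOT match:
  140.22.56.0/22 (140.22.56.0 - 140.22.59.255) does not contain 140.22.42.75
Longest matching prefix is /16 -> interface GigabitEthernet0/2.

GigabitEthernet0/2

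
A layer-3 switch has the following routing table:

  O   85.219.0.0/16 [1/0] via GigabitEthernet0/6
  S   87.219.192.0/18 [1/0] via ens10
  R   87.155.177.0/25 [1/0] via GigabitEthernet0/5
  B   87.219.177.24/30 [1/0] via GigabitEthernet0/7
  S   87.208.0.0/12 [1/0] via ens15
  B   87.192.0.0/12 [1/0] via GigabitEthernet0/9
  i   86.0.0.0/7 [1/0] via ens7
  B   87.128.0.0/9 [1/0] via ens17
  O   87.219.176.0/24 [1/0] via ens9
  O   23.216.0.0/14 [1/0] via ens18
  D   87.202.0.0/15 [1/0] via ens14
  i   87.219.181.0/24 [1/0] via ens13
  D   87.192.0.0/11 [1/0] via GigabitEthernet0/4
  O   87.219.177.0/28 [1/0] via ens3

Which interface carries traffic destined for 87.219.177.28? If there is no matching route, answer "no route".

ens15

Routes whose prefix contains 87.219.177.28:
  86.0.0.0/7 (86.0.0.0 - 87.255.255.255) -> ens7
  87.128.0.0/9 (87.128.0.0 - 87.255.255.255) -> ens17
  87.192.0.0/11 (87.192.0.0 - 87.223.255.255) -> GigabitEthernet0/4
  87.208.0.0/12 (87.208.0.0 - 87.223.255.255) -> ens15
More-specific entries that do NOT match:
  87.219.177.24/30 (87.219.177.24 - 87.219.177.27) does not contain 87.219.177.28
  87.219.177.0/28 (87.219.177.0 - 87.219.177.15) does not contain 87.219.177.28
  87.155.177.0/25 (87.155.177.0 - 87.155.177.127) does not contain 87.219.177.28
  87.219.176.0/24 (87.219.176.0 - 87.219.176.255) does not contain 87.219.177.28
  87.219.181.0/24 (87.219.181.0 - 87.219.181.255) does not contain 87.219.177.28
  87.219.192.0/18 (87.219.192.0 - 87.219.255.255) does not contain 87.219.177.28
  85.219.0.0/16 (85.219.0.0 - 85.219.255.255) does not contain 87.219.177.28
  87.202.0.0/15 (87.202.0.0 - 87.203.255.255) does not contain 87.219.177.28
  23.216.0.0/14 (23.216.0.0 - 23.219.255.255) does not contain 87.219.177.28
Longest matching prefix is /12 -> interface ens15.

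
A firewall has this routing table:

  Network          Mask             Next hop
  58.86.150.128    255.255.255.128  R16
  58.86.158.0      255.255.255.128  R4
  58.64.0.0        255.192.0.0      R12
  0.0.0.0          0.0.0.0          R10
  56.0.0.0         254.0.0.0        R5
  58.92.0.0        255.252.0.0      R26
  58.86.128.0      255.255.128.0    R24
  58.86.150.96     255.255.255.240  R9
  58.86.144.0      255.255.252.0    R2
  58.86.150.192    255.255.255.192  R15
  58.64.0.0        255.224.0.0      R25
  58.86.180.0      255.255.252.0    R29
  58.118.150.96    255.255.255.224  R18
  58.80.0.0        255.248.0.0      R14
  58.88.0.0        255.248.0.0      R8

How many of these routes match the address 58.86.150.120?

Prefixes containing 58.86.150.120:
  0.0.0.0/0 (default, matches everything)
  58.64.0.0/10 (58.64.0.0 - 58.127.255.255)
  58.64.0.0/11 (58.64.0.0 - 58.95.255.255)
  58.80.0.0/13 (58.80.0.0 - 58.87.255.255)
  58.86.128.0/17 (58.86.128.0 - 58.86.255.255)
Total matching entries: 5.

5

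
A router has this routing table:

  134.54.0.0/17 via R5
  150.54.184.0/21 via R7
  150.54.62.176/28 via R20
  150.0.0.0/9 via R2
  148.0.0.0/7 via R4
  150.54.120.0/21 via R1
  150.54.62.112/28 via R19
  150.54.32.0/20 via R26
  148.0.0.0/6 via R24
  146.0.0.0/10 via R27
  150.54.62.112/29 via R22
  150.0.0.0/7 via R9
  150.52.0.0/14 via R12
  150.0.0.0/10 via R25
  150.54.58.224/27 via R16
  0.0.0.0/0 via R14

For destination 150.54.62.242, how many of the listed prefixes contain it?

Prefixes containing 150.54.62.242:
  0.0.0.0/0 (default, matches everything)
  148.0.0.0/6 (148.0.0.0 - 151.255.255.255)
  150.0.0.0/7 (150.0.0.0 - 151.255.255.255)
  150.0.0.0/9 (150.0.0.0 - 150.127.255.255)
  150.0.0.0/10 (150.0.0.0 - 150.63.255.255)
  150.52.0.0/14 (150.52.0.0 - 150.55.255.255)
Total matching entries: 6.

6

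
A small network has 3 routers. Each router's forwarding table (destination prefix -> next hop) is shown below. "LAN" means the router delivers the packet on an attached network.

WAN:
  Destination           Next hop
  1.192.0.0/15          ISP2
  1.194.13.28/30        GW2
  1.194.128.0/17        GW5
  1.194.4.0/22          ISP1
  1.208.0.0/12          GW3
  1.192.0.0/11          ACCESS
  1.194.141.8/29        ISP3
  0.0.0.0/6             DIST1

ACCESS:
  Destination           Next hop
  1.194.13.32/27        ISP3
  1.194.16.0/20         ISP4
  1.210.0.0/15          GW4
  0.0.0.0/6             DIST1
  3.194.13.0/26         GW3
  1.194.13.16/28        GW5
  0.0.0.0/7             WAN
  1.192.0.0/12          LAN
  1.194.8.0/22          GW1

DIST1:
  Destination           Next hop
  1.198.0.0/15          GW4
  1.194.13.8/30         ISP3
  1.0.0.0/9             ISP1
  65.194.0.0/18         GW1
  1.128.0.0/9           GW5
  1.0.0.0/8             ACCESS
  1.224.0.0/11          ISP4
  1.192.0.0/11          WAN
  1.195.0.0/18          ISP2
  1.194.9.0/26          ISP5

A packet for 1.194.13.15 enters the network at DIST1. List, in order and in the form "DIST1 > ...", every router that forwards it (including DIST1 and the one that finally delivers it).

DIST1 > WAN > ACCESS

At DIST1: longest match for 1.194.13.15 is 1.192.0.0/11 -> WAN
At WAN: longest match for 1.194.13.15 is 1.192.0.0/11 -> ACCESS
At ACCESS: longest match for 1.194.13.15 is 1.192.0.0/12 -> LAN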